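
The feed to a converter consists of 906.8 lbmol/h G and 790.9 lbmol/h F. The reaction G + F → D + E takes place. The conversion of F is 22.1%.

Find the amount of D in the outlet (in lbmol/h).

175 lbmol/h

F reacted = 0.221 × 790.9 = 174.8 lbmol/h; ν_F = −1, so ξ = 174.8/1 = 174.8 lbmol/h.
Outlet amounts (n = n₀ + ν ξ):
  G: 906.8 − 1(174.8) = 732
  F: 790.9 − 1(174.8) = 616.1
  D: 0 + 1(174.8) = 174.8
  E: 0 + 1(174.8) = 174.8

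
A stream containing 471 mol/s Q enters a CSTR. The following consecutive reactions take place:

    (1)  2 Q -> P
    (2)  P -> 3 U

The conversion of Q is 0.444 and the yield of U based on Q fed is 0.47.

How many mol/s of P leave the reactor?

30.8 mol/s

Conversion of Q: Q consumed = 2ξ₁ = 0.444 × 471 → ξ₁ = 104.6 mol/s.
Yield of U: 3ξ₂ / 471 = 0.47 → ξ₂ = 73.79 mol/s.
Outlet amounts (n = n₀ + Σ ν·ξ):
  Q: 471 − 2(104.6) = 261.9
  P: 0 + 1(104.6) − 1(73.79) = 30.77
  U: 0 + 3(73.79) = 221.4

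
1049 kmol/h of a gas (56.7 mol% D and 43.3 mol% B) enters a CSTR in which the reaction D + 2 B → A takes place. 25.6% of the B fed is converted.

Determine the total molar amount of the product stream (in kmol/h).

933 kmol/h

B reacted = 0.256 × 454.2 = 116.3 kmol/h; ν_B = −2, so ξ = 116.3/2 = 58.14 kmol/h.
Outlet amounts (n = n₀ + ν ξ):
  D: 594.8 − 1(58.14) = 536.6
  B: 454.2 − 2(58.14) = 337.9
  A: 0 + 1(58.14) = 58.14
Total out = 536.6 + 337.9 + 58.14 = 932.7 kmol/h.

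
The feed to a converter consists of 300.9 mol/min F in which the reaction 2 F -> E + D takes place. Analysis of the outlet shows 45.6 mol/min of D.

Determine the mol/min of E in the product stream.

For D: n = n₀ + 1ξ → 45.6 = 0 + 1ξ, giving ξ = 45.6 mol/min.
Outlet amounts (n = n₀ + ν ξ):
  F: 300.9 − 2(45.6) = 209.7
  E: 0 + 1(45.6) = 45.6
  D: 0 + 1(45.6) = 45.6

45.6 mol/min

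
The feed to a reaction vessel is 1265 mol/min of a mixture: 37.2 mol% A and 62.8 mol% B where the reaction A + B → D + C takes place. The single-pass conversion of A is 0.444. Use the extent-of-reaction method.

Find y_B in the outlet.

A reacted = 0.444 × 470.6 = 208.9 mol/min; ν_A = −1, so ξ = 208.9/1 = 208.9 mol/min.
Outlet amounts (n = n₀ + ν ξ):
  A: 470.6 − 1(208.9) = 261.6
  B: 794.4 − 1(208.9) = 585.5
  D: 0 + 1(208.9) = 208.9
  C: 0 + 1(208.9) = 208.9
Total out = 1265 mol/min; y_B = 585.5 / 1265 = 0.4628.

0.463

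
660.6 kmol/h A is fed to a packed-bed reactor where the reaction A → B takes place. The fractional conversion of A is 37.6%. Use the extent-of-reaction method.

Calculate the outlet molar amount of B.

248 kmol/h

A reacted = 0.376 × 660.6 = 248.4 kmol/h; ν_A = −1, so ξ = 248.4/1 = 248.4 kmol/h.
Outlet amounts (n = n₀ + ν ξ):
  A: 660.6 − 1(248.4) = 412.2
  B: 0 + 1(248.4) = 248.4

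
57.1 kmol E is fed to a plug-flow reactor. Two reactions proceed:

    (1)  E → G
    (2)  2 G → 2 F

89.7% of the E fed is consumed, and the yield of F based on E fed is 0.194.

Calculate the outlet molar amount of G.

Conversion of E: E consumed = 1ξ₁ = 0.897 × 57.1 → ξ₁ = 51.22 kmol.
Yield of F: 2ξ₂ / 57.1 = 0.194 → ξ₂ = 5.539 kmol.
Outlet amounts (n = n₀ + Σ ν·ξ):
  E: 57.1 − 1(51.22) = 5.881
  G: 0 + 1(51.22) − 2(5.539) = 40.14
  F: 0 + 2(5.539) = 11.08

40.1 kmol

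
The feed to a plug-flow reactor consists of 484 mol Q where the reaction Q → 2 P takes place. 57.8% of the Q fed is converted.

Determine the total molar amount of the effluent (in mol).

Q reacted = 0.578 × 484 = 279.8 mol; ν_Q = −1, so ξ = 279.8/1 = 279.8 mol.
Outlet amounts (n = n₀ + ν ξ):
  Q: 484 − 1(279.8) = 204.2
  P: 0 + 2(279.8) = 559.5
Total out = 204.2 + 559.5 = 763.8 mol.

764 mol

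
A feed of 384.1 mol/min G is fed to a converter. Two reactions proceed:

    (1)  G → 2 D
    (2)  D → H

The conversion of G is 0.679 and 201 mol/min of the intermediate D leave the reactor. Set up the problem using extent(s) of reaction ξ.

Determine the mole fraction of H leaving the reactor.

Conversion of G: G consumed = 1ξ₁ = 0.679 × 384.1 → ξ₁ = 260.8 mol/min.
D balance: n_D = 0 + 2ξ₁ − 1ξ₂ = 201 → ξ₂ = (2·260.8 − 201)/1 = 320.6 mol/min.
Outlet amounts (n = n₀ + Σ ν·ξ):
  G: 384.1 − 1(260.8) = 123.3
  D: 0 + 2(260.8) − 1(320.6) = 201
  H: 0 + 1(320.6) = 320.6
Total out = 644.9 mol/min; y_H = 320.6 / 644.9 = 0.4971.

0.497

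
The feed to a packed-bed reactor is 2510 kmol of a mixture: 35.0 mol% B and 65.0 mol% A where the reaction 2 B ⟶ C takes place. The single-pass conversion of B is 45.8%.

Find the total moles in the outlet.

B reacted = 0.458 × 878.5 = 402.4 kmol; ν_B = −2, so ξ = 402.4/2 = 201.2 kmol.
Outlet amounts (n = n₀ + ν ξ):
  B: 878.5 − 2(201.2) = 476.1
  C: 0 + 1(201.2) = 201.2
  A: 1632 (inert)
Total out = 476.1 + 201.2 + 1632 = 2309 kmol.

2310 kmol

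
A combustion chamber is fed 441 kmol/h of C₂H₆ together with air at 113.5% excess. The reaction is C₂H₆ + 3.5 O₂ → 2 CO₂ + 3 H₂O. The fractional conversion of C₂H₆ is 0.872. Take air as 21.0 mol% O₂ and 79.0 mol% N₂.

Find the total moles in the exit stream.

16300 kmol/h

Stoichiometric O₂ = 3.5 × 441 = 1544 kmol/h; O₂ fed = 1544 × 2.135 = 3295 kmol/h.
N₂ fed = 3295 × 79/21 = 12400 kmol/h.
Fuel reacted = 0.872 × 441 → ξ = 384.6 kmol/h.
Outlet (n = n₀ + ν ξ):
  C₂H₆: 441 − 1(384.6) = 56.45
  O₂: 3295 − 3.5(384.6) = 1949
  N₂: 12400 (inert)
  CO₂: 0 + 2(384.6) = 769.1
  H₂O: 0 + 3(384.6) = 1154
Total out = 56.45 + 1949 + 12400 + 769.1 + 1154 = 16330 kmol/h.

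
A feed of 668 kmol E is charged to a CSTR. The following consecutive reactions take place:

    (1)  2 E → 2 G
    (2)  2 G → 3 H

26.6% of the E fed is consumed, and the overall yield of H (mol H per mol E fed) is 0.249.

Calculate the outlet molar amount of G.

Conversion of E: E consumed = 2ξ₁ = 0.266 × 668 → ξ₁ = 88.84 kmol.
Yield of H: 3ξ₂ / 668 = 0.249 → ξ₂ = 55.44 kmol.
Outlet amounts (n = n₀ + Σ ν·ξ):
  E: 668 − 2(88.84) = 490.3
  G: 0 + 2(88.84) − 2(55.44) = 66.8
  H: 0 + 3(55.44) = 166.3

66.8 kmol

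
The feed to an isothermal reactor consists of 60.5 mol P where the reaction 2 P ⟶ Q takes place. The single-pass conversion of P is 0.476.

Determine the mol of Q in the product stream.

14.4 mol

P reacted = 0.476 × 60.5 = 28.8 mol; ν_P = −2, so ξ = 28.8/2 = 14.4 mol.
Outlet amounts (n = n₀ + ν ξ):
  P: 60.5 − 2(14.4) = 31.7
  Q: 0 + 1(14.4) = 14.4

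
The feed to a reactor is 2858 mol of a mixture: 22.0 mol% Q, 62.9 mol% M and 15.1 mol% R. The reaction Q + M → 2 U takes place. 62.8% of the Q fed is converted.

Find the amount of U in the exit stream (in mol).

Q reacted = 0.628 × 628.8 = 394.9 mol; ν_Q = −1, so ξ = 394.9/1 = 394.9 mol.
Outlet amounts (n = n₀ + ν ξ):
  Q: 628.8 − 1(394.9) = 233.9
  M: 1798 − 1(394.9) = 1403
  U: 0 + 2(394.9) = 789.7
  R: 431.6 (inert)

790 mol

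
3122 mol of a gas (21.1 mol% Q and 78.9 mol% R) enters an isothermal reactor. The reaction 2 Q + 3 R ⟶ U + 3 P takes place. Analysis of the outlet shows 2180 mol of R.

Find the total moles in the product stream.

3030 mol

For R: n = n₀ − 3ξ → 2180 = 2463 − 3ξ, giving ξ = 94.42 mol.
Outlet amounts (n = n₀ + ν ξ):
  Q: 658.7 − 2(94.42) = 469.9
  R: 2463 − 3(94.42) = 2180
  U: 0 + 1(94.42) = 94.42
  P: 0 + 3(94.42) = 283.3
Total out = 469.9 + 2180 + 94.42 + 283.3 = 3028 mol.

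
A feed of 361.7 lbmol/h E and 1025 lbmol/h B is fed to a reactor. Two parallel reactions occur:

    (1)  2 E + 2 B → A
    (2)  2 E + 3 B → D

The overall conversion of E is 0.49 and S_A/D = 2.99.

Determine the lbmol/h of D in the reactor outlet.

22.2 lbmol/h

Conversion of E: E consumed = 0.49 × 361.7 = 177.2 lbmol/h = 2ξ₁ + 2ξ₂.
Selectivity: 1ξ₁ / (1ξ₂) = 2.99 → ξ₁ = 2.99 ξ₂.
Substitute: (2·2.99 + 2) ξ₂ = 177.2 → ξ₂ = 22.21 lbmol/h, ξ₁ = 66.41 lbmol/h.
Outlet amounts (n = n₀ + Σ ν·ξ):
  E: 361.7 − 2(66.41) − 2(22.21) = 184.5
  B: 1025 − 2(66.41) − 3(22.21) = 825.6
  A: 0 + 1(66.41) = 66.41
  D: 0 + 1(22.21) = 22.21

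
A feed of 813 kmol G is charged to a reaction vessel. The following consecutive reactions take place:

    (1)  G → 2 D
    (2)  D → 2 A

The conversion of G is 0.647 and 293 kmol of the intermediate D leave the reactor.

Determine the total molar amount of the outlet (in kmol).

2100 kmol

Conversion of G: G consumed = 1ξ₁ = 0.647 × 813 → ξ₁ = 526 kmol.
D balance: n_D = 0 + 2ξ₁ − 1ξ₂ = 293 → ξ₂ = (2·526 − 293)/1 = 759 kmol.
Outlet amounts (n = n₀ + Σ ν·ξ):
  G: 813 − 1(526) = 287
  D: 0 + 2(526) − 1(759) = 293
  A: 0 + 2(759) = 1518
Total out = 287 + 293 + 1518 = 2098 kmol.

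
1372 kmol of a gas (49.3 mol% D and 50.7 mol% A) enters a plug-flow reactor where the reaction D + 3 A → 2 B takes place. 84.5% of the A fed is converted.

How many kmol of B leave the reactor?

A reacted = 0.845 × 695.6 = 587.8 kmol; ν_A = −3, so ξ = 587.8/3 = 195.9 kmol.
Outlet amounts (n = n₀ + ν ξ):
  D: 676.4 − 1(195.9) = 480.5
  A: 695.6 − 3(195.9) = 107.8
  B: 0 + 2(195.9) = 391.9

392 kmol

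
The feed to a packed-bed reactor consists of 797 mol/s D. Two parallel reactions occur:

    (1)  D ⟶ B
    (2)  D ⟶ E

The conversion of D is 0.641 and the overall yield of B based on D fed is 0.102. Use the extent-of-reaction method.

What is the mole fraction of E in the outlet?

Yield of B: 1ξ₁ / 797 = 0.102 → ξ₁ = 81.29 mol/s.
Conversion of D: 1ξ₁ + 1ξ₂ = 0.641 × 797 = 510.9 → ξ₂ = 429.6 mol/s.
Outlet amounts (n = n₀ + Σ ν·ξ):
  D: 797 − 1(81.29) − 1(429.6) = 286.1
  B: 0 + 1(81.29) = 81.29
  E: 0 + 1(429.6) = 429.6
Total out = 797 mol/s; y_E = 429.6 / 797 = 0.539.

0.539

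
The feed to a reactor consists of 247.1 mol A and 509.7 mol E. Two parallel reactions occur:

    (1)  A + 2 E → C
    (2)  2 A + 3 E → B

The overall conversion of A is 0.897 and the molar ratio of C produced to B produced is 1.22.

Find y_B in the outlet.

Conversion of A: A consumed = 0.897 × 247.1 = 221.6 mol = 1ξ₁ + 2ξ₂.
Selectivity: 1ξ₁ / (1ξ₂) = 1.22 → ξ₁ = 1.22 ξ₂.
Substitute: (1·1.22 + 2) ξ₂ = 221.6 → ξ₂ = 68.84 mol, ξ₁ = 83.98 mol.
Outlet amounts (n = n₀ + Σ ν·ξ):
  A: 247.1 − 1(83.98) − 2(68.84) = 25.45
  E: 509.7 − 2(83.98) − 3(68.84) = 135.2
  C: 0 + 1(83.98) = 83.98
  B: 0 + 1(68.84) = 68.84
Total out = 313.5 mol; y_B = 68.84 / 313.5 = 0.2196.

0.22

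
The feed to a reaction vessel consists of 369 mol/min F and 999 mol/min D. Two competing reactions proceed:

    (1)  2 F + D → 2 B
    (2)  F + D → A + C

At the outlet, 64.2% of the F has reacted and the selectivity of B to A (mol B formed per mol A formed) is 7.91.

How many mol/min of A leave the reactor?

Conversion of F: F consumed = 0.642 × 369 = 236.9 mol/min = 2ξ₁ + 1ξ₂.
Selectivity: 2ξ₁ / (1ξ₂) = 7.91 → ξ₁ = 3.955 ξ₂.
Substitute: (2·3.955 + 1) ξ₂ = 236.9 → ξ₂ = 26.59 mol/min, ξ₁ = 105.2 mol/min.
Outlet amounts (n = n₀ + Σ ν·ξ):
  F: 369 − 2(105.2) − 1(26.59) = 132.1
  D: 999 − 1(105.2) − 1(26.59) = 867.3
  B: 0 + 2(105.2) = 210.3
  A: 0 + 1(26.59) = 26.59
  C: 0 + 1(26.59) = 26.59

26.6 mol/min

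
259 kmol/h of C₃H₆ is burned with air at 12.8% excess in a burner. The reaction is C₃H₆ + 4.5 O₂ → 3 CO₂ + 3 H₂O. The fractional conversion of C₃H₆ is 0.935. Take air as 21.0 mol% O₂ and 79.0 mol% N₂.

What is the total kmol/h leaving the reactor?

6640 kmol/h

Stoichiometric O₂ = 4.5 × 259 = 1166 kmol/h; O₂ fed = 1166 × 1.128 = 1315 kmol/h.
N₂ fed = 1315 × 79/21 = 4946 kmol/h.
Fuel reacted = 0.935 × 259 → ξ = 242.2 kmol/h.
Outlet (n = n₀ + ν ξ):
  C₃H₆: 259 − 1(242.2) = 16.83
  O₂: 1315 − 4.5(242.2) = 224.9
  N₂: 4946 (inert)
  CO₂: 0 + 3(242.2) = 726.5
  H₂O: 0 + 3(242.2) = 726.5
Total out = 16.83 + 224.9 + 4946 + 726.5 + 726.5 = 6640 kmol/h.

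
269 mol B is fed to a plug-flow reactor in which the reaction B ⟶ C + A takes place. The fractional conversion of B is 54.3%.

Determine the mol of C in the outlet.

146 mol

B reacted = 0.543 × 269 = 146.1 mol; ν_B = −1, so ξ = 146.1/1 = 146.1 mol.
Outlet amounts (n = n₀ + ν ξ):
  B: 269 − 1(146.1) = 122.9
  C: 0 + 1(146.1) = 146.1
  A: 0 + 1(146.1) = 146.1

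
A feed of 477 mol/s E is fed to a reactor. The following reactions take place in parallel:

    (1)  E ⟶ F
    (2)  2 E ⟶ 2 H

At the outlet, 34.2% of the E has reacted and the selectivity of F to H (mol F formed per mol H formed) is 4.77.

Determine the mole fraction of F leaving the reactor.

0.283

Conversion of E: E consumed = 0.342 × 477 = 163.1 mol/s = 1ξ₁ + 2ξ₂.
Selectivity: 1ξ₁ / (2ξ₂) = 4.77 → ξ₁ = 9.54 ξ₂.
Substitute: (1·9.54 + 2) ξ₂ = 163.1 → ξ₂ = 14.14 mol/s, ξ₁ = 134.9 mol/s.
Outlet amounts (n = n₀ + Σ ν·ξ):
  E: 477 − 1(134.9) − 2(14.14) = 313.9
  F: 0 + 1(134.9) = 134.9
  H: 0 + 2(14.14) = 28.27
Total out = 477 mol/s; y_F = 134.9 / 477 = 0.2827.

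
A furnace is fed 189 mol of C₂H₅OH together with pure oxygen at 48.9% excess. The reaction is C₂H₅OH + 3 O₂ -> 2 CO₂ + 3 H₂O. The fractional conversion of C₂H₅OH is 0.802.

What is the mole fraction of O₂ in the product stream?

Stoichiometric O₂ = 3 × 189 = 567 mol; O₂ fed = 567 × 1.489 = 844.3 mol.
Fuel reacted = 0.802 × 189 → ξ = 151.6 mol.
Outlet (n = n₀ + ν ξ):
  C₂H₅OH: 189 − 1(151.6) = 37.42
  O₂: 844.3 − 3(151.6) = 389.5
  CO₂: 0 + 2(151.6) = 303.2
  H₂O: 0 + 3(151.6) = 454.7
Total out = 1185 mol; y_O₂ = 389.5 / 1185 = 0.3288.

0.329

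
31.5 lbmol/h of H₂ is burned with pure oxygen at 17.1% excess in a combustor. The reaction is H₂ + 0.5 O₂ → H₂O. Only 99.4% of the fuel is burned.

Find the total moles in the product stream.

Stoichiometric O₂ = 0.5 × 31.5 = 15.75 lbmol/h; O₂ fed = 15.75 × 1.171 = 18.44 lbmol/h.
Fuel reacted = 0.994 × 31.5 → ξ = 31.31 lbmol/h.
Outlet (n = n₀ + ν ξ):
  H₂: 31.5 − 1(31.31) = 0.189
  O₂: 18.44 − 0.5(31.31) = 2.788
  H₂O: 0 + 1(31.31) = 31.31
Total out = 0.189 + 2.788 + 31.31 = 34.29 lbmol/h.

34.3 lbmol/h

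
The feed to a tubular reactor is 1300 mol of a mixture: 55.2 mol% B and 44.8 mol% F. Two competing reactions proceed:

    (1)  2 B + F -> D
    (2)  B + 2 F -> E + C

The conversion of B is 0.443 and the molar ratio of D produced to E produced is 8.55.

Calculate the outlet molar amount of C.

17.6 mol

Conversion of B: B consumed = 0.443 × 717.6 = 317.9 mol = 2ξ₁ + 1ξ₂.
Selectivity: 1ξ₁ / (1ξ₂) = 8.55 → ξ₁ = 8.55 ξ₂.
Substitute: (2·8.55 + 1) ξ₂ = 317.9 → ξ₂ = 17.56 mol, ξ₁ = 150.2 mol.
Outlet amounts (n = n₀ + Σ ν·ξ):
  B: 717.6 − 2(150.2) − 1(17.56) = 399.7
  F: 582.4 − 1(150.2) − 2(17.56) = 397.1
  D: 0 + 1(150.2) = 150.2
  E: 0 + 1(17.56) = 17.56
  C: 0 + 1(17.56) = 17.56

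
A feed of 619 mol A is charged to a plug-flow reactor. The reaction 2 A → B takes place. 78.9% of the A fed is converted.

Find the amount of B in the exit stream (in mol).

244 mol

A reacted = 0.789 × 619 = 488.4 mol; ν_A = −2, so ξ = 488.4/2 = 244.2 mol.
Outlet amounts (n = n₀ + ν ξ):
  A: 619 − 2(244.2) = 130.6
  B: 0 + 1(244.2) = 244.2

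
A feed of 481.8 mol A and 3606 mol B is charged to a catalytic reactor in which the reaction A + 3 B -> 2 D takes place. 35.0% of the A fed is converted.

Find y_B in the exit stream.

0.827

A reacted = 0.35 × 481.8 = 168.6 mol; ν_A = −1, so ξ = 168.6/1 = 168.6 mol.
Outlet amounts (n = n₀ + ν ξ):
  A: 481.8 − 1(168.6) = 313.2
  B: 3606 − 3(168.6) = 3100
  D: 0 + 2(168.6) = 337.3
Total out = 3751 mol; y_B = 3100 / 3751 = 0.8266.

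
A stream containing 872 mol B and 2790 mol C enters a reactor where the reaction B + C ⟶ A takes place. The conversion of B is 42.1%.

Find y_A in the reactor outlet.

B reacted = 0.421 × 872 = 367.1 mol; ν_B = −1, so ξ = 367.1/1 = 367.1 mol.
Outlet amounts (n = n₀ + ν ξ):
  B: 872 − 1(367.1) = 504.9
  C: 2790 − 1(367.1) = 2423
  A: 0 + 1(367.1) = 367.1
Total out = 3295 mol; y_A = 367.1 / 3295 = 0.1114.

0.111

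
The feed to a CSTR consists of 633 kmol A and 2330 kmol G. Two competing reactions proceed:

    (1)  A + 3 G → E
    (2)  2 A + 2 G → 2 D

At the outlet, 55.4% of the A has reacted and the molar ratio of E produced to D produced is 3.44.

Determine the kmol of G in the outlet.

Conversion of A: A consumed = 0.554 × 633 = 350.7 kmol = 1ξ₁ + 2ξ₂.
Selectivity: 1ξ₁ / (2ξ₂) = 3.44 → ξ₁ = 6.88 ξ₂.
Substitute: (1·6.88 + 2) ξ₂ = 350.7 → ξ₂ = 39.49 kmol, ξ₁ = 271.7 kmol.
Outlet amounts (n = n₀ + Σ ν·ξ):
  A: 633 − 1(271.7) − 2(39.49) = 282.3
  G: 2330 − 3(271.7) − 2(39.49) = 1436
  E: 0 + 1(271.7) = 271.7
  D: 0 + 2(39.49) = 78.98

1440 kmol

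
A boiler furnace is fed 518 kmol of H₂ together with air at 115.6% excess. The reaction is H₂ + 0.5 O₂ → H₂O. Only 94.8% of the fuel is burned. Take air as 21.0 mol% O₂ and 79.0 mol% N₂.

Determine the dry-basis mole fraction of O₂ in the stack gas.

Stoichiometric O₂ = 0.5 × 518 = 259 kmol; O₂ fed = 259 × 2.156 = 558.4 kmol.
N₂ fed = 558.4 × 79/21 = 2101 kmol.
Fuel reacted = 0.948 × 518 → ξ = 491.1 kmol.
Outlet (n = n₀ + ν ξ):
  H₂: 518 − 1(491.1) = 26.94
  O₂: 558.4 − 0.5(491.1) = 312.9
  N₂: 2101 (inert)
  H₂O: 0 + 1(491.1) = 491.1
Dry total = 2440 kmol; y_O₂ (dry) = 312.9 / 2440 = 0.1282.

0.128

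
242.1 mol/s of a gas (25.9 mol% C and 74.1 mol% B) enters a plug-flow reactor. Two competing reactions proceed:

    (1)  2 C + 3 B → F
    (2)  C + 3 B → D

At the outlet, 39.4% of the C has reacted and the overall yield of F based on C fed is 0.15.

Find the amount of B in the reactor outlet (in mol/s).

Yield of F: 1ξ₁ / 62.7 = 0.15 → ξ₁ = 9.406 mol/s.
Conversion of C: 2ξ₁ + 1ξ₂ = 0.394 × 62.7 = 24.71 → ξ₂ = 5.894 mol/s.
Outlet amounts (n = n₀ + Σ ν·ξ):
  C: 62.7 − 2(9.406) − 1(5.894) = 38
  B: 179.4 − 3(9.406) − 3(5.894) = 133.5
  F: 0 + 1(9.406) = 9.406
  D: 0 + 1(5.894) = 5.894

133 mol/s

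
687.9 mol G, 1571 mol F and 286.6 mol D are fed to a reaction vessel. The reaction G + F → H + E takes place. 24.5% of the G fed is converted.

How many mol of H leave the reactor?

G reacted = 0.245 × 687.9 = 168.5 mol; ν_G = −1, so ξ = 168.5/1 = 168.5 mol.
Outlet amounts (n = n₀ + ν ξ):
  G: 687.9 − 1(168.5) = 519.4
  F: 1571 − 1(168.5) = 1402
  H: 0 + 1(168.5) = 168.5
  E: 0 + 1(168.5) = 168.5
  D: 286.6 (inert)

169 mol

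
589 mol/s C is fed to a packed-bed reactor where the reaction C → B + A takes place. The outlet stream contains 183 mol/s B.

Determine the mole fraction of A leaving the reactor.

For B: n = n₀ + 1ξ → 183 = 0 + 1ξ, giving ξ = 183 mol/s.
Outlet amounts (n = n₀ + ν ξ):
  C: 589 − 1(183) = 406
  B: 0 + 1(183) = 183
  A: 0 + 1(183) = 183
Total out = 772 mol/s; y_A = 183 / 772 = 0.237.

0.237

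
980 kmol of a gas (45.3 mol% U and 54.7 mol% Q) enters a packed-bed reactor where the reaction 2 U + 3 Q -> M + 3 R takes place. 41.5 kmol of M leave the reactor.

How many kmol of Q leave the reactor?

For M: n = n₀ + 1ξ → 41.5 = 0 + 1ξ, giving ξ = 41.5 kmol.
Outlet amounts (n = n₀ + ν ξ):
  U: 443.9 − 2(41.5) = 360.9
  Q: 536.1 − 3(41.5) = 411.6
  M: 0 + 1(41.5) = 41.5
  R: 0 + 3(41.5) = 124.5

412 kmol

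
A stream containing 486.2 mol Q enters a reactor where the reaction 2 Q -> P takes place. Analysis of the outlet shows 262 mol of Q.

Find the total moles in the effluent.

For Q: n = n₀ − 2ξ → 262 = 486.2 − 2ξ, giving ξ = 112.1 mol.
Outlet amounts (n = n₀ + ν ξ):
  Q: 486.2 − 2(112.1) = 262
  P: 0 + 1(112.1) = 112.1
Total out = 262 + 112.1 = 374.1 mol.

374 mol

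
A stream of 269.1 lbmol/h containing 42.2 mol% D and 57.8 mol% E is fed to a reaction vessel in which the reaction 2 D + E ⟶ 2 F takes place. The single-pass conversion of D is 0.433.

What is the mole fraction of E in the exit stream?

0.536

D reacted = 0.433 × 113.6 = 49.17 lbmol/h; ν_D = −2, so ξ = 49.17/2 = 24.59 lbmol/h.
Outlet amounts (n = n₀ + ν ξ):
  D: 113.6 − 2(24.59) = 64.39
  E: 155.5 − 1(24.59) = 131
  F: 0 + 2(24.59) = 49.17
Total out = 244.5 lbmol/h; y_E = 131 / 244.5 = 0.5356.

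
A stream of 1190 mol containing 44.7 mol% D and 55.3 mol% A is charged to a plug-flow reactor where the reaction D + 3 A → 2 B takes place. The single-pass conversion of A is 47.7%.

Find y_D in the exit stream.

A reacted = 0.477 × 658.1 = 313.9 mol; ν_A = −3, so ξ = 313.9/3 = 104.6 mol.
Outlet amounts (n = n₀ + ν ξ):
  D: 531.9 − 1(104.6) = 427.3
  A: 658.1 − 3(104.6) = 344.2
  B: 0 + 2(104.6) = 209.3
Total out = 980.7 mol; y_D = 427.3 / 980.7 = 0.4357.

0.436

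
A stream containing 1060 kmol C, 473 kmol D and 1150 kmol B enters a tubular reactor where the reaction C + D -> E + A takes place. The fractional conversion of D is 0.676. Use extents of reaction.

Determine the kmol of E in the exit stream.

D reacted = 0.676 × 473 = 319.7 kmol; ν_D = −1, so ξ = 319.7/1 = 319.7 kmol.
Outlet amounts (n = n₀ + ν ξ):
  C: 1060 − 1(319.7) = 740.3
  D: 473 − 1(319.7) = 153.3
  E: 0 + 1(319.7) = 319.7
  A: 0 + 1(319.7) = 319.7
  B: 1150 (inert)

320 kmol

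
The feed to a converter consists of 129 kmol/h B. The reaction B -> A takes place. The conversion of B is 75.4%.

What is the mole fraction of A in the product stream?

B reacted = 0.754 × 129 = 97.27 kmol/h; ν_B = −1, so ξ = 97.27/1 = 97.27 kmol/h.
Outlet amounts (n = n₀ + ν ξ):
  B: 129 − 1(97.27) = 31.73
  A: 0 + 1(97.27) = 97.27
Total out = 129 kmol/h; y_A = 97.27 / 129 = 0.754.

0.754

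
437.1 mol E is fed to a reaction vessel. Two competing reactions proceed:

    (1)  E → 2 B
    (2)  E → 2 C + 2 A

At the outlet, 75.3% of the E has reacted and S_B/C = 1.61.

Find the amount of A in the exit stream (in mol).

252 mol

Conversion of E: E consumed = 0.753 × 437.1 = 329.1 mol = 1ξ₁ + 1ξ₂.
Selectivity: 2ξ₁ / (2ξ₂) = 1.61 → ξ₁ = 1.61 ξ₂.
Substitute: (1·1.61 + 1) ξ₂ = 329.1 → ξ₂ = 126.1 mol, ξ₁ = 203 mol.
Outlet amounts (n = n₀ + Σ ν·ξ):
  E: 437.1 − 1(203) − 1(126.1) = 108
  B: 0 + 2(203) = 406.1
  C: 0 + 2(126.1) = 252.2
  A: 0 + 2(126.1) = 252.2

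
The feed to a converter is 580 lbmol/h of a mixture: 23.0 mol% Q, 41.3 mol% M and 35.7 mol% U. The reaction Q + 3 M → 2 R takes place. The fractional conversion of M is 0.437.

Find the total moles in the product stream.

M reacted = 0.437 × 239.5 = 104.7 lbmol/h; ν_M = −3, so ξ = 104.7/3 = 34.89 lbmol/h.
Outlet amounts (n = n₀ + ν ξ):
  Q: 133.4 − 1(34.89) = 98.51
  M: 239.5 − 3(34.89) = 134.9
  R: 0 + 2(34.89) = 69.79
  U: 207.1 (inert)
Total out = 98.51 + 134.9 + 69.79 + 207.1 = 510.2 lbmol/h.

510 lbmol/h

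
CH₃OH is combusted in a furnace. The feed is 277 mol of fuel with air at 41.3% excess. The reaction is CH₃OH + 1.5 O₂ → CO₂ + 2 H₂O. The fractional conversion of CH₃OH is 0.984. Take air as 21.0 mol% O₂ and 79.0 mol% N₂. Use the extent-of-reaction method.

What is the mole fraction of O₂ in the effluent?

Stoichiometric O₂ = 1.5 × 277 = 415.5 mol; O₂ fed = 415.5 × 1.413 = 587.1 mol.
N₂ fed = 587.1 × 79/21 = 2209 mol.
Fuel reacted = 0.984 × 277 → ξ = 272.6 mol.
Outlet (n = n₀ + ν ξ):
  CH₃OH: 277 − 1(272.6) = 4.432
  O₂: 587.1 − 1.5(272.6) = 178.2
  N₂: 2209 (inert)
  CO₂: 0 + 1(272.6) = 272.6
  H₂O: 0 + 2(272.6) = 545.1
Total out = 3209 mol; y_O₂ = 178.2 / 3209 = 0.05555.

0.0555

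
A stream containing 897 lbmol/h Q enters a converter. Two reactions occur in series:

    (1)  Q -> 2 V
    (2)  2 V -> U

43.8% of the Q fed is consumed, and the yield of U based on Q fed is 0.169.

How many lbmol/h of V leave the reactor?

483 lbmol/h

Conversion of Q: Q consumed = 1ξ₁ = 0.438 × 897 → ξ₁ = 392.9 lbmol/h.
Yield of U: 1ξ₂ / 897 = 0.169 → ξ₂ = 151.6 lbmol/h.
Outlet amounts (n = n₀ + Σ ν·ξ):
  Q: 897 − 1(392.9) = 504.1
  V: 0 + 2(392.9) − 2(151.6) = 482.6
  U: 0 + 1(151.6) = 151.6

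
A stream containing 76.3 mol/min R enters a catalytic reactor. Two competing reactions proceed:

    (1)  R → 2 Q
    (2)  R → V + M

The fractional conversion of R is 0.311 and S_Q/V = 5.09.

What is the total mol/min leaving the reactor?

100 mol/min

Conversion of R: R consumed = 0.311 × 76.3 = 23.73 mol/min = 1ξ₁ + 1ξ₂.
Selectivity: 2ξ₁ / (1ξ₂) = 5.09 → ξ₁ = 2.545 ξ₂.
Substitute: (1·2.545 + 1) ξ₂ = 23.73 → ξ₂ = 6.694 mol/min, ξ₁ = 17.04 mol/min.
Outlet amounts (n = n₀ + Σ ν·ξ):
  R: 76.3 − 1(17.04) − 1(6.694) = 52.57
  Q: 0 + 2(17.04) = 34.07
  V: 0 + 1(6.694) = 6.694
  M: 0 + 1(6.694) = 6.694
Total out = 52.57 + 34.07 + 6.694 + 6.694 = 100 mol/min.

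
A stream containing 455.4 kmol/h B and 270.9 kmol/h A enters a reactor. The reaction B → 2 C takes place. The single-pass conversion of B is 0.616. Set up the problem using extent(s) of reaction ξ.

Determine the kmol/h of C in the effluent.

B reacted = 0.616 × 455.4 = 280.5 kmol/h; ν_B = −1, so ξ = 280.5/1 = 280.5 kmol/h.
Outlet amounts (n = n₀ + ν ξ):
  B: 455.4 − 1(280.5) = 174.9
  C: 0 + 2(280.5) = 561.1
  A: 270.9 (inert)

561 kmol/h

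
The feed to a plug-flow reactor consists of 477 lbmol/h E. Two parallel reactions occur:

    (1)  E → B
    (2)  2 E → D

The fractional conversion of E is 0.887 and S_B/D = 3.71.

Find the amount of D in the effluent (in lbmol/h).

Conversion of E: E consumed = 0.887 × 477 = 423.1 lbmol/h = 1ξ₁ + 2ξ₂.
Selectivity: 1ξ₁ / (1ξ₂) = 3.71 → ξ₁ = 3.71 ξ₂.
Substitute: (1·3.71 + 2) ξ₂ = 423.1 → ξ₂ = 74.1 lbmol/h, ξ₁ = 274.9 lbmol/h.
Outlet amounts (n = n₀ + Σ ν·ξ):
  E: 477 − 1(274.9) − 2(74.1) = 53.9
  B: 0 + 1(274.9) = 274.9
  D: 0 + 1(74.1) = 74.1

74.1 lbmol/h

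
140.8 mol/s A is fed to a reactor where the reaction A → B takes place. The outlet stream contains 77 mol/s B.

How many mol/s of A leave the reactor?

For B: n = n₀ + 1ξ → 77 = 0 + 1ξ, giving ξ = 77 mol/s.
Outlet amounts (n = n₀ + ν ξ):
  A: 140.8 − 1(77) = 63.8
  B: 0 + 1(77) = 77

63.8 mol/s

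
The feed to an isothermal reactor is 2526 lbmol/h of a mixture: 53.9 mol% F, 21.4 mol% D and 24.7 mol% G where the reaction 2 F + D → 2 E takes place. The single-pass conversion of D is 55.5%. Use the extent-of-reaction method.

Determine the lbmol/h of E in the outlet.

D reacted = 0.555 × 540.6 = 300 lbmol/h; ν_D = −1, so ξ = 300/1 = 300 lbmol/h.
Outlet amounts (n = n₀ + ν ξ):
  F: 1362 − 2(300) = 761.5
  D: 540.6 − 1(300) = 240.6
  E: 0 + 2(300) = 600
  G: 623.9 (inert)

600 lbmol/h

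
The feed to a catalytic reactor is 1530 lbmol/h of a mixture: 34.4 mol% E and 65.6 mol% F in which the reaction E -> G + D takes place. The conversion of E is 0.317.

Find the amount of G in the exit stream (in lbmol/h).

167 lbmol/h

E reacted = 0.317 × 526.3 = 166.8 lbmol/h; ν_E = −1, so ξ = 166.8/1 = 166.8 lbmol/h.
Outlet amounts (n = n₀ + ν ξ):
  E: 526.3 − 1(166.8) = 359.5
  G: 0 + 1(166.8) = 166.8
  D: 0 + 1(166.8) = 166.8
  F: 1004 (inert)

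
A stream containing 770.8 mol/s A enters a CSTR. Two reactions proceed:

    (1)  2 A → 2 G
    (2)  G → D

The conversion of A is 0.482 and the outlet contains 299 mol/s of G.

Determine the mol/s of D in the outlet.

72.5 mol/s

Conversion of A: A consumed = 2ξ₁ = 0.482 × 770.8 → ξ₁ = 185.8 mol/s.
G balance: n_G = 0 + 2ξ₁ − 1ξ₂ = 299 → ξ₂ = (2·185.8 − 299)/1 = 72.53 mol/s.
Outlet amounts (n = n₀ + Σ ν·ξ):
  A: 770.8 − 2(185.8) = 399.3
  G: 0 + 2(185.8) − 1(72.53) = 299
  D: 0 + 1(72.53) = 72.53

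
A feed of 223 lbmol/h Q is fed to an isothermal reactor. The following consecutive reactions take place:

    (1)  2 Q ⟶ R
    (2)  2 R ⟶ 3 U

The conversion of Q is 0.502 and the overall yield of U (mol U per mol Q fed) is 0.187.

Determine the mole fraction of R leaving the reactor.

Conversion of Q: Q consumed = 2ξ₁ = 0.502 × 223 → ξ₁ = 55.97 lbmol/h.
Yield of U: 3ξ₂ / 223 = 0.187 → ξ₂ = 13.9 lbmol/h.
Outlet amounts (n = n₀ + Σ ν·ξ):
  Q: 223 − 2(55.97) = 111.1
  R: 0 + 1(55.97) − 2(13.9) = 28.17
  U: 0 + 3(13.9) = 41.7
Total out = 180.9 lbmol/h; y_R = 28.17 / 180.9 = 0.1557.

0.156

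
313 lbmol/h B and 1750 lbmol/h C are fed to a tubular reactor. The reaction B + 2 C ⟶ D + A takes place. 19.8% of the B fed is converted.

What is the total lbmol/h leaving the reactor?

B reacted = 0.198 × 313 = 61.97 lbmol/h; ν_B = −1, so ξ = 61.97/1 = 61.97 lbmol/h.
Outlet amounts (n = n₀ + ν ξ):
  B: 313 − 1(61.97) = 251
  C: 1750 − 2(61.97) = 1626
  D: 0 + 1(61.97) = 61.97
  A: 0 + 1(61.97) = 61.97
Total out = 251 + 1626 + 61.97 + 61.97 = 2001 lbmol/h.

2000 lbmol/h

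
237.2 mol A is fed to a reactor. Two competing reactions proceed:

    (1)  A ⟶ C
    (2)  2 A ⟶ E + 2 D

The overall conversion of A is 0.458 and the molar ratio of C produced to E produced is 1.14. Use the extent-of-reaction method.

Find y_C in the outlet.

0.145

Conversion of A: A consumed = 0.458 × 237.2 = 108.6 mol = 1ξ₁ + 2ξ₂.
Selectivity: 1ξ₁ / (1ξ₂) = 1.14 → ξ₁ = 1.14 ξ₂.
Substitute: (1·1.14 + 2) ξ₂ = 108.6 → ξ₂ = 34.6 mol, ξ₁ = 39.44 mol.
Outlet amounts (n = n₀ + Σ ν·ξ):
  A: 237.2 − 1(39.44) − 2(34.6) = 128.6
  C: 0 + 1(39.44) = 39.44
  E: 0 + 1(34.6) = 34.6
  D: 0 + 2(34.6) = 69.2
Total out = 271.8 mol; y_C = 39.44 / 271.8 = 0.1451.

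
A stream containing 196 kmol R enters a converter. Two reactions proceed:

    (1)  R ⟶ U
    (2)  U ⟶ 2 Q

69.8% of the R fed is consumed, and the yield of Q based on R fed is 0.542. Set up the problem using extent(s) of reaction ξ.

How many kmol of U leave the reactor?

83.7 kmol

Conversion of R: R consumed = 1ξ₁ = 0.698 × 196 → ξ₁ = 136.8 kmol.
Yield of Q: 2ξ₂ / 196 = 0.542 → ξ₂ = 53.12 kmol.
Outlet amounts (n = n₀ + Σ ν·ξ):
  R: 196 − 1(136.8) = 59.19
  U: 0 + 1(136.8) − 1(53.12) = 83.69
  Q: 0 + 2(53.12) = 106.2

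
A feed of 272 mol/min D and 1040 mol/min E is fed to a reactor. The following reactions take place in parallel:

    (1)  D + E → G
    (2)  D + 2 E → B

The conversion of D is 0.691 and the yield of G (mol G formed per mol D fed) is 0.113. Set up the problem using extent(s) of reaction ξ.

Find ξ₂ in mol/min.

ξ₂ = 157 mol/min

Yield of G: 1ξ₁ / 272 = 0.113 → ξ₁ = 30.74 mol/min.
Conversion of D: 1ξ₁ + 1ξ₂ = 0.691 × 272 = 188 → ξ₂ = 157.2 mol/min.
Outlet amounts (n = n₀ + Σ ν·ξ):
  D: 272 − 1(30.74) − 1(157.2) = 84.05
  E: 1040 − 1(30.74) − 2(157.2) = 694.8
  G: 0 + 1(30.74) = 30.74
  B: 0 + 1(157.2) = 157.2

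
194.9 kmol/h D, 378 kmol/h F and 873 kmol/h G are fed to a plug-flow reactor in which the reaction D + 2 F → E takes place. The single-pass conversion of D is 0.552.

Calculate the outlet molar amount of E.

108 kmol/h

D reacted = 0.552 × 194.9 = 107.6 kmol/h; ν_D = −1, so ξ = 107.6/1 = 107.6 kmol/h.
Outlet amounts (n = n₀ + ν ξ):
  D: 194.9 − 1(107.6) = 87.32
  F: 378 − 2(107.6) = 162.8
  E: 0 + 1(107.6) = 107.6
  G: 873 (inert)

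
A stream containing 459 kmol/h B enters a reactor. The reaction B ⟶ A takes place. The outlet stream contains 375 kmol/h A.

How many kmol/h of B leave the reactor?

For A: n = n₀ + 1ξ → 375 = 0 + 1ξ, giving ξ = 375 kmol/h.
Outlet amounts (n = n₀ + ν ξ):
  B: 459 − 1(375) = 84
  A: 0 + 1(375) = 375

84 kmol/h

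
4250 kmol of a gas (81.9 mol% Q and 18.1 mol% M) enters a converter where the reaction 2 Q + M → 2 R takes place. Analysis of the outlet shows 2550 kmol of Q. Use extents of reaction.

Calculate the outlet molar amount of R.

For Q: n = n₀ − 2ξ → 2550 = 3481 − 2ξ, giving ξ = 465.4 kmol.
Outlet amounts (n = n₀ + ν ξ):
  Q: 3481 − 2(465.4) = 2550
  M: 769.2 − 1(465.4) = 303.9
  R: 0 + 2(465.4) = 930.8

931 kmol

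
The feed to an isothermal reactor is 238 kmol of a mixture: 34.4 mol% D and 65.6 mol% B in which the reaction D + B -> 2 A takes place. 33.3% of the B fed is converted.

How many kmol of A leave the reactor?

B reacted = 0.333 × 156.1 = 51.99 kmol; ν_B = −1, so ξ = 51.99/1 = 51.99 kmol.
Outlet amounts (n = n₀ + ν ξ):
  D: 81.87 − 1(51.99) = 29.88
  B: 156.1 − 1(51.99) = 104.1
  A: 0 + 2(51.99) = 104

104 kmol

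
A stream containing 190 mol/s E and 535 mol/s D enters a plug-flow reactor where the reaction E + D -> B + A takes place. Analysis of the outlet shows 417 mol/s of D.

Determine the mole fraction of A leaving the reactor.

0.163

For D: n = n₀ − 1ξ → 417 = 535 − 1ξ, giving ξ = 118 mol/s.
Outlet amounts (n = n₀ + ν ξ):
  E: 190 − 1(118) = 72
  D: 535 − 1(118) = 417
  B: 0 + 1(118) = 118
  A: 0 + 1(118) = 118
Total out = 725 mol/s; y_A = 118 / 725 = 0.1628.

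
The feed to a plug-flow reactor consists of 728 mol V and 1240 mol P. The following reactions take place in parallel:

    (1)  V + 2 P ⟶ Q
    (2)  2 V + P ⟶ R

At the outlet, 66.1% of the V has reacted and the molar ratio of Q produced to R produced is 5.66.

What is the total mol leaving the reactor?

1130 mol

Conversion of V: V consumed = 0.661 × 728 = 481.2 mol = 1ξ₁ + 2ξ₂.
Selectivity: 1ξ₁ / (1ξ₂) = 5.66 → ξ₁ = 5.66 ξ₂.
Substitute: (1·5.66 + 2) ξ₂ = 481.2 → ξ₂ = 62.82 mol, ξ₁ = 355.6 mol.
Outlet amounts (n = n₀ + Σ ν·ξ):
  V: 728 − 1(355.6) − 2(62.82) = 246.8
  P: 1240 − 2(355.6) − 1(62.82) = 466
  Q: 0 + 1(355.6) = 355.6
  R: 0 + 1(62.82) = 62.82
Total out = 246.8 + 466 + 355.6 + 62.82 = 1131 mol.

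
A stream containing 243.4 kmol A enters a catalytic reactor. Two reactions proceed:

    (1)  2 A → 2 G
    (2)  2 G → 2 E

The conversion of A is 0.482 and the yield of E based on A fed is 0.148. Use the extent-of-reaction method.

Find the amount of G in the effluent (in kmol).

Conversion of A: A consumed = 2ξ₁ = 0.482 × 243.4 → ξ₁ = 58.66 kmol.
Yield of E: 2ξ₂ / 243.4 = 0.148 → ξ₂ = 18.01 kmol.
Outlet amounts (n = n₀ + Σ ν·ξ):
  A: 243.4 − 2(58.66) = 126.1
  G: 0 + 2(58.66) − 2(18.01) = 81.3
  E: 0 + 2(18.01) = 36.02

81.3 kmol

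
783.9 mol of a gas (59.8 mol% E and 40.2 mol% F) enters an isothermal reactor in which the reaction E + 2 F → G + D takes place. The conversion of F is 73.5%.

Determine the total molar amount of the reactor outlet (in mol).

F reacted = 0.735 × 315.1 = 231.6 mol; ν_F = −2, so ξ = 231.6/2 = 115.8 mol.
Outlet amounts (n = n₀ + ν ξ):
  E: 468.8 − 1(115.8) = 353
  F: 315.1 − 2(115.8) = 83.51
  G: 0 + 1(115.8) = 115.8
  D: 0 + 1(115.8) = 115.8
Total out = 353 + 83.51 + 115.8 + 115.8 = 668.1 mol.

668 mol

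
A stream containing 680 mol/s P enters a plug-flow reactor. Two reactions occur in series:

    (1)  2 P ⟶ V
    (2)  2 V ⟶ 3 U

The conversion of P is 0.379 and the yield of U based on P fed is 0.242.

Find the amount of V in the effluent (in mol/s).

Conversion of P: P consumed = 2ξ₁ = 0.379 × 680 → ξ₁ = 128.9 mol/s.
Yield of U: 3ξ₂ / 680 = 0.242 → ξ₂ = 54.85 mol/s.
Outlet amounts (n = n₀ + Σ ν·ξ):
  P: 680 − 2(128.9) = 422.3
  V: 0 + 1(128.9) − 2(54.85) = 19.15
  U: 0 + 3(54.85) = 164.6

19.2 mol/s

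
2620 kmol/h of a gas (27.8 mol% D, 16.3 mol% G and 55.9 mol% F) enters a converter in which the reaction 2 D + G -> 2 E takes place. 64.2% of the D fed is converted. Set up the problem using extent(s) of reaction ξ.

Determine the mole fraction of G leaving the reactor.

D reacted = 0.642 × 728.4 = 467.6 kmol/h; ν_D = −2, so ξ = 467.6/2 = 233.8 kmol/h.
Outlet amounts (n = n₀ + ν ξ):
  D: 728.4 − 2(233.8) = 260.8
  G: 427.1 − 1(233.8) = 193.3
  E: 0 + 2(233.8) = 467.6
  F: 1465 (inert)
Total out = 2386 kmol/h; y_G = 193.3 / 2386 = 0.08099.

0.081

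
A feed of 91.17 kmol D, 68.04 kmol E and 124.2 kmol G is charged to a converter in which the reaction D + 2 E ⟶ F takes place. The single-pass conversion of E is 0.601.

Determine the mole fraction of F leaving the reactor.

E reacted = 0.601 × 68.04 = 40.89 kmol; ν_E = −2, so ξ = 40.89/2 = 20.45 kmol.
Outlet amounts (n = n₀ + ν ξ):
  D: 91.17 − 1(20.45) = 70.72
  E: 68.04 − 2(20.45) = 27.15
  F: 0 + 1(20.45) = 20.45
  G: 124.2 (inert)
Total out = 242.5 kmol; y_F = 20.45 / 242.5 = 0.08431.

0.0843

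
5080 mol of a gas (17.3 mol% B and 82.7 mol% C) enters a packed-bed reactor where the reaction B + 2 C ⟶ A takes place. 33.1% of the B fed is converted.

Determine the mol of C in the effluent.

B reacted = 0.331 × 878.8 = 290.9 mol; ν_B = −1, so ξ = 290.9/1 = 290.9 mol.
Outlet amounts (n = n₀ + ν ξ):
  B: 878.8 − 1(290.9) = 587.9
  C: 4201 − 2(290.9) = 3619
  A: 0 + 1(290.9) = 290.9

3620 mol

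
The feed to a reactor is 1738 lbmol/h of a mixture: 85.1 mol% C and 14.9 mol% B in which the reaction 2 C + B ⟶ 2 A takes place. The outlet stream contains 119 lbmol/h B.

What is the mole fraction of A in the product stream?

For B: n = n₀ − 1ξ → 119 = 259 − 1ξ, giving ξ = 140 lbmol/h.
Outlet amounts (n = n₀ + ν ξ):
  C: 1479 − 2(140) = 1199
  B: 259 − 1(140) = 119
  A: 0 + 2(140) = 279.9
Total out = 1598 lbmol/h; y_A = 279.9 / 1598 = 0.1752.

0.175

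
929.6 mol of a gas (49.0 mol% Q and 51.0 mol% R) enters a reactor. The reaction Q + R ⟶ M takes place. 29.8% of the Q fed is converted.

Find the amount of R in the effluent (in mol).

338 mol

Q reacted = 0.298 × 455.5 = 135.7 mol; ν_Q = −1, so ξ = 135.7/1 = 135.7 mol.
Outlet amounts (n = n₀ + ν ξ):
  Q: 455.5 − 1(135.7) = 319.8
  R: 474.1 − 1(135.7) = 338.4
  M: 0 + 1(135.7) = 135.7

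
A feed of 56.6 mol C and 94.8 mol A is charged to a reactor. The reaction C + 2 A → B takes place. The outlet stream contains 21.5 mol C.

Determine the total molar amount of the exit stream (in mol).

For C: n = n₀ − 1ξ → 21.5 = 56.6 − 1ξ, giving ξ = 35.1 mol.
Outlet amounts (n = n₀ + ν ξ):
  C: 56.6 − 1(35.1) = 21.5
  A: 94.8 − 2(35.1) = 24.6
  B: 0 + 1(35.1) = 35.1
Total out = 21.5 + 24.6 + 35.1 = 81.2 mol.

81.2 mol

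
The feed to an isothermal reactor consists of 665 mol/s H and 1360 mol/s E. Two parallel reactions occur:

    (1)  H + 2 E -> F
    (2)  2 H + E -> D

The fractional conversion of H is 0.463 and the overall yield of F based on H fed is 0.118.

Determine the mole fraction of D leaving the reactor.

Yield of F: 1ξ₁ / 665 = 0.118 → ξ₁ = 78.47 mol/s.
Conversion of H: 1ξ₁ + 2ξ₂ = 0.463 × 665 = 307.9 → ξ₂ = 114.7 mol/s.
Outlet amounts (n = n₀ + Σ ν·ξ):
  H: 665 − 1(78.47) − 2(114.7) = 357.1
  E: 1360 − 2(78.47) − 1(114.7) = 1088
  F: 0 + 1(78.47) = 78.47
  D: 0 + 1(114.7) = 114.7
Total out = 1639 mol/s; y_D = 114.7 / 1639 = 0.07.

0.07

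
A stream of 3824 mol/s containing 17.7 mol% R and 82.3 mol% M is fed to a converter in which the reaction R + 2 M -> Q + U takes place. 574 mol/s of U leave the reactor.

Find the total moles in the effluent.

3250 mol/s

For U: n = n₀ + 1ξ → 574 = 0 + 1ξ, giving ξ = 574 mol/s.
Outlet amounts (n = n₀ + ν ξ):
  R: 676.8 − 1(574) = 102.8
  M: 3147 − 2(574) = 1999
  Q: 0 + 1(574) = 574
  U: 0 + 1(574) = 574
Total out = 102.8 + 1999 + 574 + 574 = 3250 mol/s.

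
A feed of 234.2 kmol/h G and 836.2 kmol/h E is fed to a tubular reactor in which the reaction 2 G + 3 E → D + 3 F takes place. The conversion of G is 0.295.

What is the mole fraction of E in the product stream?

0.707

G reacted = 0.295 × 234.2 = 69.09 kmol/h; ν_G = −2, so ξ = 69.09/2 = 34.54 kmol/h.
Outlet amounts (n = n₀ + ν ξ):
  G: 234.2 − 2(34.54) = 165.1
  E: 836.2 − 3(34.54) = 732.6
  D: 0 + 1(34.54) = 34.54
  F: 0 + 3(34.54) = 103.6
Total out = 1036 kmol/h; y_E = 732.6 / 1036 = 0.7072.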